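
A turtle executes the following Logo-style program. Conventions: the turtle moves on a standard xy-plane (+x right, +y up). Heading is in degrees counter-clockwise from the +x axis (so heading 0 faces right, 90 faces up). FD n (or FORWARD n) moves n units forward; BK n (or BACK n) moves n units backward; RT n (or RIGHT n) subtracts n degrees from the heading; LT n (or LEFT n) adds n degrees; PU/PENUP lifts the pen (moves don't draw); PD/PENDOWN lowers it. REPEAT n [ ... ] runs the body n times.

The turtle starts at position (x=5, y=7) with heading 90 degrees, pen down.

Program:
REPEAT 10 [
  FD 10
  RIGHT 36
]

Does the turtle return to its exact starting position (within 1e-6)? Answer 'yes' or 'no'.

Executing turtle program step by step:
Start: pos=(5,7), heading=90, pen down
REPEAT 10 [
  -- iteration 1/10 --
  FD 10: (5,7) -> (5,17) [heading=90, draw]
  RT 36: heading 90 -> 54
  -- iteration 2/10 --
  FD 10: (5,17) -> (10.878,25.09) [heading=54, draw]
  RT 36: heading 54 -> 18
  -- iteration 3/10 --
  FD 10: (10.878,25.09) -> (20.388,28.18) [heading=18, draw]
  RT 36: heading 18 -> 342
  -- iteration 4/10 --
  FD 10: (20.388,28.18) -> (29.899,25.09) [heading=342, draw]
  RT 36: heading 342 -> 306
  -- iteration 5/10 --
  FD 10: (29.899,25.09) -> (35.777,17) [heading=306, draw]
  RT 36: heading 306 -> 270
  -- iteration 6/10 --
  FD 10: (35.777,17) -> (35.777,7) [heading=270, draw]
  RT 36: heading 270 -> 234
  -- iteration 7/10 --
  FD 10: (35.777,7) -> (29.899,-1.09) [heading=234, draw]
  RT 36: heading 234 -> 198
  -- iteration 8/10 --
  FD 10: (29.899,-1.09) -> (20.388,-4.18) [heading=198, draw]
  RT 36: heading 198 -> 162
  -- iteration 9/10 --
  FD 10: (20.388,-4.18) -> (10.878,-1.09) [heading=162, draw]
  RT 36: heading 162 -> 126
  -- iteration 10/10 --
  FD 10: (10.878,-1.09) -> (5,7) [heading=126, draw]
  RT 36: heading 126 -> 90
]
Final: pos=(5,7), heading=90, 10 segment(s) drawn

Start position: (5, 7)
Final position: (5, 7)
Distance = 0; < 1e-6 -> CLOSED

Answer: yes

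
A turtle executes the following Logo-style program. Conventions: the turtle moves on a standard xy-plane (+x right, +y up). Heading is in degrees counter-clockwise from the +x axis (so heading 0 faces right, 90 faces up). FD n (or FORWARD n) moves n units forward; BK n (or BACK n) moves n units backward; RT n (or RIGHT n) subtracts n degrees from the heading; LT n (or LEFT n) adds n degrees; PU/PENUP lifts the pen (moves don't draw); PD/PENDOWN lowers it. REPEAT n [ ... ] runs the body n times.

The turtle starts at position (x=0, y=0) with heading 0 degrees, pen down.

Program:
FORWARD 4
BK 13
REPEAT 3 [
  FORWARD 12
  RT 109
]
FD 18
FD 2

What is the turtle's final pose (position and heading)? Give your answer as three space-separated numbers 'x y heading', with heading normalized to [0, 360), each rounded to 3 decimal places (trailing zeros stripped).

Executing turtle program step by step:
Start: pos=(0,0), heading=0, pen down
FD 4: (0,0) -> (4,0) [heading=0, draw]
BK 13: (4,0) -> (-9,0) [heading=0, draw]
REPEAT 3 [
  -- iteration 1/3 --
  FD 12: (-9,0) -> (3,0) [heading=0, draw]
  RT 109: heading 0 -> 251
  -- iteration 2/3 --
  FD 12: (3,0) -> (-0.907,-11.346) [heading=251, draw]
  RT 109: heading 251 -> 142
  -- iteration 3/3 --
  FD 12: (-0.907,-11.346) -> (-10.363,-3.958) [heading=142, draw]
  RT 109: heading 142 -> 33
]
FD 18: (-10.363,-3.958) -> (4.733,5.845) [heading=33, draw]
FD 2: (4.733,5.845) -> (6.41,6.934) [heading=33, draw]
Final: pos=(6.41,6.934), heading=33, 7 segment(s) drawn

Answer: 6.41 6.934 33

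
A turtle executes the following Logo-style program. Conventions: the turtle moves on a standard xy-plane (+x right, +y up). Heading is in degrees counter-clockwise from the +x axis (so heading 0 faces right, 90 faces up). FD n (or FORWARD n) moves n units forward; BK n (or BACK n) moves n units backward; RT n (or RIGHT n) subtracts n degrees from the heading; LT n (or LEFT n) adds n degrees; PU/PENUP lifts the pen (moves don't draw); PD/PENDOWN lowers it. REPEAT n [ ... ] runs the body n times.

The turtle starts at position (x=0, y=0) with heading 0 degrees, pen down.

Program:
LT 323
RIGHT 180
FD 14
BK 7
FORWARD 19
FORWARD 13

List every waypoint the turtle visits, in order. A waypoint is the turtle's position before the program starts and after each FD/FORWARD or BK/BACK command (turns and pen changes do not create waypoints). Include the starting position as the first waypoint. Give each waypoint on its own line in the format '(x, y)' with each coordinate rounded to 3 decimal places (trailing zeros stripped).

Answer: (0, 0)
(-11.181, 8.425)
(-5.59, 4.213)
(-20.765, 15.647)
(-31.147, 23.471)

Derivation:
Executing turtle program step by step:
Start: pos=(0,0), heading=0, pen down
LT 323: heading 0 -> 323
RT 180: heading 323 -> 143
FD 14: (0,0) -> (-11.181,8.425) [heading=143, draw]
BK 7: (-11.181,8.425) -> (-5.59,4.213) [heading=143, draw]
FD 19: (-5.59,4.213) -> (-20.765,15.647) [heading=143, draw]
FD 13: (-20.765,15.647) -> (-31.147,23.471) [heading=143, draw]
Final: pos=(-31.147,23.471), heading=143, 4 segment(s) drawn
Waypoints (5 total):
(0, 0)
(-11.181, 8.425)
(-5.59, 4.213)
(-20.765, 15.647)
(-31.147, 23.471)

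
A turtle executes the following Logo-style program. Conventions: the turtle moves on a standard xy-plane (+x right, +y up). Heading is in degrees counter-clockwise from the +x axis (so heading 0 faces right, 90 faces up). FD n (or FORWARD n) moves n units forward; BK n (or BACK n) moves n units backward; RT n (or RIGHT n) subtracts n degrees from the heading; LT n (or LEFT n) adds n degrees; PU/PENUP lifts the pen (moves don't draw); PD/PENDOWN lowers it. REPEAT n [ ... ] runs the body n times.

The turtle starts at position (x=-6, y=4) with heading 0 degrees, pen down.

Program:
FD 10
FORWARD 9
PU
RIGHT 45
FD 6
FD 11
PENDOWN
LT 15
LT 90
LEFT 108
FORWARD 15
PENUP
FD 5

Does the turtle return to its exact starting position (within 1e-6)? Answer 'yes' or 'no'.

Answer: no

Derivation:
Executing turtle program step by step:
Start: pos=(-6,4), heading=0, pen down
FD 10: (-6,4) -> (4,4) [heading=0, draw]
FD 9: (4,4) -> (13,4) [heading=0, draw]
PU: pen up
RT 45: heading 0 -> 315
FD 6: (13,4) -> (17.243,-0.243) [heading=315, move]
FD 11: (17.243,-0.243) -> (25.021,-8.021) [heading=315, move]
PD: pen down
LT 15: heading 315 -> 330
LT 90: heading 330 -> 60
LT 108: heading 60 -> 168
FD 15: (25.021,-8.021) -> (10.349,-4.902) [heading=168, draw]
PU: pen up
FD 5: (10.349,-4.902) -> (5.458,-3.863) [heading=168, move]
Final: pos=(5.458,-3.863), heading=168, 3 segment(s) drawn

Start position: (-6, 4)
Final position: (5.458, -3.863)
Distance = 13.896; >= 1e-6 -> NOT closed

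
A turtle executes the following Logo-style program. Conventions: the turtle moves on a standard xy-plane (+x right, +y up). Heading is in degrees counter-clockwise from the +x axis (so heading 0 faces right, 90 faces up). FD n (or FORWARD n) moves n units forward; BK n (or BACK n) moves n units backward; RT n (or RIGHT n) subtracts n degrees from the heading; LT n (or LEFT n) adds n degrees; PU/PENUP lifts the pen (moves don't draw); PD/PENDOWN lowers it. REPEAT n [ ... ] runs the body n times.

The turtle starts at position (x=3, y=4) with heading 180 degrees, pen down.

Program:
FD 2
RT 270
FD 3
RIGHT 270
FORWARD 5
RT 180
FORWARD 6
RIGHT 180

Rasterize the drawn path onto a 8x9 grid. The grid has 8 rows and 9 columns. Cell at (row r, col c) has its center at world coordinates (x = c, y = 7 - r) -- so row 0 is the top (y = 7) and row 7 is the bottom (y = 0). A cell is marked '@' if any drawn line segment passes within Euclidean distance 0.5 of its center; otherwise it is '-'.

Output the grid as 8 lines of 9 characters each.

Segment 0: (3,4) -> (1,4)
Segment 1: (1,4) -> (1,1)
Segment 2: (1,1) -> (6,1)
Segment 3: (6,1) -> (0,1)

Answer: ---------
---------
---------
-@@@-----
-@-------
-@-------
@@@@@@@--
---------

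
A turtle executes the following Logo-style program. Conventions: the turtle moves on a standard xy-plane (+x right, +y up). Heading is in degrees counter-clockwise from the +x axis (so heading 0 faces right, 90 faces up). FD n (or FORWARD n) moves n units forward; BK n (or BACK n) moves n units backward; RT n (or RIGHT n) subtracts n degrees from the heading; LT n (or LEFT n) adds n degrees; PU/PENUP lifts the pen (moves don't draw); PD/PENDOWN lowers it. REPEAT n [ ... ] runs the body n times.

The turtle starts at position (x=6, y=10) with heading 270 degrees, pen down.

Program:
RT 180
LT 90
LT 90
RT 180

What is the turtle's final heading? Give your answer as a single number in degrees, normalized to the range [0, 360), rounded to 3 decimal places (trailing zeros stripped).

Executing turtle program step by step:
Start: pos=(6,10), heading=270, pen down
RT 180: heading 270 -> 90
LT 90: heading 90 -> 180
LT 90: heading 180 -> 270
RT 180: heading 270 -> 90
Final: pos=(6,10), heading=90, 0 segment(s) drawn

Answer: 90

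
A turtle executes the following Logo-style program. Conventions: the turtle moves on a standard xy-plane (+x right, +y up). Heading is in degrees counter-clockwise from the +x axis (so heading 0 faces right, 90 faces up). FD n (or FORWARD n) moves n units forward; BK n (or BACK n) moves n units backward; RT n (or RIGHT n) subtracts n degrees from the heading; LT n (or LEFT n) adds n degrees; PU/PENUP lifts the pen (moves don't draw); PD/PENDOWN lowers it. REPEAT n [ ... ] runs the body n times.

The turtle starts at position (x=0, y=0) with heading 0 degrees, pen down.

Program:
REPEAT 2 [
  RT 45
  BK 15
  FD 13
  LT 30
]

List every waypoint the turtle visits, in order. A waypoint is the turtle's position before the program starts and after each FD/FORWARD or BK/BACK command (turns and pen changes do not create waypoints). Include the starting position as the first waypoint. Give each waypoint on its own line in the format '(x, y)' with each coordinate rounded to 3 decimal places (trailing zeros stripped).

Executing turtle program step by step:
Start: pos=(0,0), heading=0, pen down
REPEAT 2 [
  -- iteration 1/2 --
  RT 45: heading 0 -> 315
  BK 15: (0,0) -> (-10.607,10.607) [heading=315, draw]
  FD 13: (-10.607,10.607) -> (-1.414,1.414) [heading=315, draw]
  LT 30: heading 315 -> 345
  -- iteration 2/2 --
  RT 45: heading 345 -> 300
  BK 15: (-1.414,1.414) -> (-8.914,14.405) [heading=300, draw]
  FD 13: (-8.914,14.405) -> (-2.414,3.146) [heading=300, draw]
  LT 30: heading 300 -> 330
]
Final: pos=(-2.414,3.146), heading=330, 4 segment(s) drawn
Waypoints (5 total):
(0, 0)
(-10.607, 10.607)
(-1.414, 1.414)
(-8.914, 14.405)
(-2.414, 3.146)

Answer: (0, 0)
(-10.607, 10.607)
(-1.414, 1.414)
(-8.914, 14.405)
(-2.414, 3.146)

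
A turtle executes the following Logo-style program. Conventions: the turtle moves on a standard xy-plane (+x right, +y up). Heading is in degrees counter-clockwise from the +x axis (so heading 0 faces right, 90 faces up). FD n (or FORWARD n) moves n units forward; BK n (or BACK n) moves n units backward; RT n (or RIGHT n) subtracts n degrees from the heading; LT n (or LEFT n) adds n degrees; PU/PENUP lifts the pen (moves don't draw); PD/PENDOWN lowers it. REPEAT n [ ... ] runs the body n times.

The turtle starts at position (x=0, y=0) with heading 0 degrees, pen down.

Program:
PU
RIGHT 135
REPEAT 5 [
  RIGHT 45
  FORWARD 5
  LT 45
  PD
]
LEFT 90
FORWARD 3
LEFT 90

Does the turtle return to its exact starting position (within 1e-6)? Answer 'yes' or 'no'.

Executing turtle program step by step:
Start: pos=(0,0), heading=0, pen down
PU: pen up
RT 135: heading 0 -> 225
REPEAT 5 [
  -- iteration 1/5 --
  RT 45: heading 225 -> 180
  FD 5: (0,0) -> (-5,0) [heading=180, move]
  LT 45: heading 180 -> 225
  PD: pen down
  -- iteration 2/5 --
  RT 45: heading 225 -> 180
  FD 5: (-5,0) -> (-10,0) [heading=180, draw]
  LT 45: heading 180 -> 225
  PD: pen down
  -- iteration 3/5 --
  RT 45: heading 225 -> 180
  FD 5: (-10,0) -> (-15,0) [heading=180, draw]
  LT 45: heading 180 -> 225
  PD: pen down
  -- iteration 4/5 --
  RT 45: heading 225 -> 180
  FD 5: (-15,0) -> (-20,0) [heading=180, draw]
  LT 45: heading 180 -> 225
  PD: pen down
  -- iteration 5/5 --
  RT 45: heading 225 -> 180
  FD 5: (-20,0) -> (-25,0) [heading=180, draw]
  LT 45: heading 180 -> 225
  PD: pen down
]
LT 90: heading 225 -> 315
FD 3: (-25,0) -> (-22.879,-2.121) [heading=315, draw]
LT 90: heading 315 -> 45
Final: pos=(-22.879,-2.121), heading=45, 5 segment(s) drawn

Start position: (0, 0)
Final position: (-22.879, -2.121)
Distance = 22.977; >= 1e-6 -> NOT closed

Answer: no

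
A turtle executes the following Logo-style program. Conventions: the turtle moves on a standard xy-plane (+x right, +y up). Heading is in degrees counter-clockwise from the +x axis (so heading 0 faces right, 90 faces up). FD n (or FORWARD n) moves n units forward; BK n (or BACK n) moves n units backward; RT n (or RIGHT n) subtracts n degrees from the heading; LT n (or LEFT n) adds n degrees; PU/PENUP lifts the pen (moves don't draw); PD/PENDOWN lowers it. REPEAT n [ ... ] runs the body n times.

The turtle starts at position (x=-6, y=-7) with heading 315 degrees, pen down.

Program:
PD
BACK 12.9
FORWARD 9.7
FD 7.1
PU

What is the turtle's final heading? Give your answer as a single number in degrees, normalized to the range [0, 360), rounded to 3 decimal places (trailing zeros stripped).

Answer: 315

Derivation:
Executing turtle program step by step:
Start: pos=(-6,-7), heading=315, pen down
PD: pen down
BK 12.9: (-6,-7) -> (-15.122,2.122) [heading=315, draw]
FD 9.7: (-15.122,2.122) -> (-8.263,-4.737) [heading=315, draw]
FD 7.1: (-8.263,-4.737) -> (-3.242,-9.758) [heading=315, draw]
PU: pen up
Final: pos=(-3.242,-9.758), heading=315, 3 segment(s) drawn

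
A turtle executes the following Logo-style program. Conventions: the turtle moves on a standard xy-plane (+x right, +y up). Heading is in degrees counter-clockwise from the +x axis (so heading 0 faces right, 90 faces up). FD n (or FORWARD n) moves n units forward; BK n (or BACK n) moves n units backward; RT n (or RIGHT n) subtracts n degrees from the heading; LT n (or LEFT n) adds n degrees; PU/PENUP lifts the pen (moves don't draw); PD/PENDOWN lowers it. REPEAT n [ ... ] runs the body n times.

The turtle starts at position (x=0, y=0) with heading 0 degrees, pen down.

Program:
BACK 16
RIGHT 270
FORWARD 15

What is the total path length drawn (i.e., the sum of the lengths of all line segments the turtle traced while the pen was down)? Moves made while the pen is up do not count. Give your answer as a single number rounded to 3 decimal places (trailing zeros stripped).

Answer: 31

Derivation:
Executing turtle program step by step:
Start: pos=(0,0), heading=0, pen down
BK 16: (0,0) -> (-16,0) [heading=0, draw]
RT 270: heading 0 -> 90
FD 15: (-16,0) -> (-16,15) [heading=90, draw]
Final: pos=(-16,15), heading=90, 2 segment(s) drawn

Segment lengths:
  seg 1: (0,0) -> (-16,0), length = 16
  seg 2: (-16,0) -> (-16,15), length = 15
Total = 31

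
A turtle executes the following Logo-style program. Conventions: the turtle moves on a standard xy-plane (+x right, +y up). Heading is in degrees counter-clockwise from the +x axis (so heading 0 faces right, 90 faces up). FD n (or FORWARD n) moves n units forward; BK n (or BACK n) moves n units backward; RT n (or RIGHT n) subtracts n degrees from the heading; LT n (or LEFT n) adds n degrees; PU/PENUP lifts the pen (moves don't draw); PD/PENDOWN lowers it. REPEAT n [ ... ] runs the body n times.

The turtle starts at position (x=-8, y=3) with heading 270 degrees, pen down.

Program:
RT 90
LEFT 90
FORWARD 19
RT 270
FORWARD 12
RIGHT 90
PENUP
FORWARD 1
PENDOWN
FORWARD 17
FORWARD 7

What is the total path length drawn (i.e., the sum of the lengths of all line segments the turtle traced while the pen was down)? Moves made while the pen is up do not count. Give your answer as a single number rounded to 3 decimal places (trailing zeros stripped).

Answer: 55

Derivation:
Executing turtle program step by step:
Start: pos=(-8,3), heading=270, pen down
RT 90: heading 270 -> 180
LT 90: heading 180 -> 270
FD 19: (-8,3) -> (-8,-16) [heading=270, draw]
RT 270: heading 270 -> 0
FD 12: (-8,-16) -> (4,-16) [heading=0, draw]
RT 90: heading 0 -> 270
PU: pen up
FD 1: (4,-16) -> (4,-17) [heading=270, move]
PD: pen down
FD 17: (4,-17) -> (4,-34) [heading=270, draw]
FD 7: (4,-34) -> (4,-41) [heading=270, draw]
Final: pos=(4,-41), heading=270, 4 segment(s) drawn

Segment lengths:
  seg 1: (-8,3) -> (-8,-16), length = 19
  seg 2: (-8,-16) -> (4,-16), length = 12
  seg 3: (4,-17) -> (4,-34), length = 17
  seg 4: (4,-34) -> (4,-41), length = 7
Total = 55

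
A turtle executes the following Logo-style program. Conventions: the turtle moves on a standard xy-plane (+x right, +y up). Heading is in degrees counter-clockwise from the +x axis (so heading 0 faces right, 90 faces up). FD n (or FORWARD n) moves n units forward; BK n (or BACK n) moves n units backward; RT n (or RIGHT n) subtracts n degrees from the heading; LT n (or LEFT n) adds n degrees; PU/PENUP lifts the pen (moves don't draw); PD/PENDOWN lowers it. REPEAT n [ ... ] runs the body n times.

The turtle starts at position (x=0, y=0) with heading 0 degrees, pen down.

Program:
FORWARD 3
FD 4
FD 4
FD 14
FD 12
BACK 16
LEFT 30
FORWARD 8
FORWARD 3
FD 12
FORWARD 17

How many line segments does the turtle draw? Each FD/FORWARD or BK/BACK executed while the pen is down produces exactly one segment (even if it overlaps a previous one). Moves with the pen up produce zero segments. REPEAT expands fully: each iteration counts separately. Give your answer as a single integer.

Executing turtle program step by step:
Start: pos=(0,0), heading=0, pen down
FD 3: (0,0) -> (3,0) [heading=0, draw]
FD 4: (3,0) -> (7,0) [heading=0, draw]
FD 4: (7,0) -> (11,0) [heading=0, draw]
FD 14: (11,0) -> (25,0) [heading=0, draw]
FD 12: (25,0) -> (37,0) [heading=0, draw]
BK 16: (37,0) -> (21,0) [heading=0, draw]
LT 30: heading 0 -> 30
FD 8: (21,0) -> (27.928,4) [heading=30, draw]
FD 3: (27.928,4) -> (30.526,5.5) [heading=30, draw]
FD 12: (30.526,5.5) -> (40.919,11.5) [heading=30, draw]
FD 17: (40.919,11.5) -> (55.641,20) [heading=30, draw]
Final: pos=(55.641,20), heading=30, 10 segment(s) drawn
Segments drawn: 10

Answer: 10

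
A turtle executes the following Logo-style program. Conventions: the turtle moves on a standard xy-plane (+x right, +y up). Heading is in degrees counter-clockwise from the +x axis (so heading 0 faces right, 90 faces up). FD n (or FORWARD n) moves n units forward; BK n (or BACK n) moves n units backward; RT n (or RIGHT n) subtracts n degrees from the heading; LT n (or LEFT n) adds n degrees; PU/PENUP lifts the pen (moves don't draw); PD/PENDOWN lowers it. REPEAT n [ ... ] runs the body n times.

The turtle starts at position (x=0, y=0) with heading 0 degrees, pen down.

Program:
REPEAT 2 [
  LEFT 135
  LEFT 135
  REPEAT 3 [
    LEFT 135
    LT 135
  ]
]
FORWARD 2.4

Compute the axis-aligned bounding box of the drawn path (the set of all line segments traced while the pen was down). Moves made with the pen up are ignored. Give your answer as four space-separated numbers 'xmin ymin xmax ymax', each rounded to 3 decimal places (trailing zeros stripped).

Answer: 0 0 2.4 0

Derivation:
Executing turtle program step by step:
Start: pos=(0,0), heading=0, pen down
REPEAT 2 [
  -- iteration 1/2 --
  LT 135: heading 0 -> 135
  LT 135: heading 135 -> 270
  REPEAT 3 [
    -- iteration 1/3 --
    LT 135: heading 270 -> 45
    LT 135: heading 45 -> 180
    -- iteration 2/3 --
    LT 135: heading 180 -> 315
    LT 135: heading 315 -> 90
    -- iteration 3/3 --
    LT 135: heading 90 -> 225
    LT 135: heading 225 -> 0
  ]
  -- iteration 2/2 --
  LT 135: heading 0 -> 135
  LT 135: heading 135 -> 270
  REPEAT 3 [
    -- iteration 1/3 --
    LT 135: heading 270 -> 45
    LT 135: heading 45 -> 180
    -- iteration 2/3 --
    LT 135: heading 180 -> 315
    LT 135: heading 315 -> 90
    -- iteration 3/3 --
    LT 135: heading 90 -> 225
    LT 135: heading 225 -> 0
  ]
]
FD 2.4: (0,0) -> (2.4,0) [heading=0, draw]
Final: pos=(2.4,0), heading=0, 1 segment(s) drawn

Segment endpoints: x in {0, 2.4}, y in {0, 0}
xmin=0, ymin=0, xmax=2.4, ymax=0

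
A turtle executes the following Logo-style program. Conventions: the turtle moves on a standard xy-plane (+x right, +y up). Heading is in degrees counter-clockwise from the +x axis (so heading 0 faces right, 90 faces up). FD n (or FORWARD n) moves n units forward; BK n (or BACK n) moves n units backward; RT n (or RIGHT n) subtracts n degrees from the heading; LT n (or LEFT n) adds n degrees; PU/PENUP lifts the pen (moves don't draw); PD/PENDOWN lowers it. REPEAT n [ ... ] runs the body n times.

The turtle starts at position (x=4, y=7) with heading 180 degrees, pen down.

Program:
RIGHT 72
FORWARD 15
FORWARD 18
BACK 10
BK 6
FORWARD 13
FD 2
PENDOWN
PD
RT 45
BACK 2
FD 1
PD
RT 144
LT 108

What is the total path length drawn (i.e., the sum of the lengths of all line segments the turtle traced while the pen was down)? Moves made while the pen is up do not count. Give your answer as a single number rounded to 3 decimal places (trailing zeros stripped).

Answer: 67

Derivation:
Executing turtle program step by step:
Start: pos=(4,7), heading=180, pen down
RT 72: heading 180 -> 108
FD 15: (4,7) -> (-0.635,21.266) [heading=108, draw]
FD 18: (-0.635,21.266) -> (-6.198,38.385) [heading=108, draw]
BK 10: (-6.198,38.385) -> (-3.107,28.874) [heading=108, draw]
BK 6: (-3.107,28.874) -> (-1.253,23.168) [heading=108, draw]
FD 13: (-1.253,23.168) -> (-5.271,35.532) [heading=108, draw]
FD 2: (-5.271,35.532) -> (-5.889,37.434) [heading=108, draw]
PD: pen down
PD: pen down
RT 45: heading 108 -> 63
BK 2: (-5.889,37.434) -> (-6.797,35.652) [heading=63, draw]
FD 1: (-6.797,35.652) -> (-6.343,36.543) [heading=63, draw]
PD: pen down
RT 144: heading 63 -> 279
LT 108: heading 279 -> 27
Final: pos=(-6.343,36.543), heading=27, 8 segment(s) drawn

Segment lengths:
  seg 1: (4,7) -> (-0.635,21.266), length = 15
  seg 2: (-0.635,21.266) -> (-6.198,38.385), length = 18
  seg 3: (-6.198,38.385) -> (-3.107,28.874), length = 10
  seg 4: (-3.107,28.874) -> (-1.253,23.168), length = 6
  seg 5: (-1.253,23.168) -> (-5.271,35.532), length = 13
  seg 6: (-5.271,35.532) -> (-5.889,37.434), length = 2
  seg 7: (-5.889,37.434) -> (-6.797,35.652), length = 2
  seg 8: (-6.797,35.652) -> (-6.343,36.543), length = 1
Total = 67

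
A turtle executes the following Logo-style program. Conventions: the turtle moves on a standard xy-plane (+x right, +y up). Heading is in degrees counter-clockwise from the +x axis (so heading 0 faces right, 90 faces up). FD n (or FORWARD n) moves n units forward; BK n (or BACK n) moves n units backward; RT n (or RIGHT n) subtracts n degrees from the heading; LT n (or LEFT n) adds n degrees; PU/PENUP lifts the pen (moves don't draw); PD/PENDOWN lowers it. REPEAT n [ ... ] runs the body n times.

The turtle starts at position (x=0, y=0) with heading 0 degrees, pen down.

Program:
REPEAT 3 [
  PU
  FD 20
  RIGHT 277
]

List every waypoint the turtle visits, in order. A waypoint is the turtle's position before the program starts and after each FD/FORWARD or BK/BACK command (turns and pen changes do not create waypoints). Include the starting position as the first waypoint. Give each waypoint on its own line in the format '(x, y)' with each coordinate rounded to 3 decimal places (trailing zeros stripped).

Executing turtle program step by step:
Start: pos=(0,0), heading=0, pen down
REPEAT 3 [
  -- iteration 1/3 --
  PU: pen up
  FD 20: (0,0) -> (20,0) [heading=0, move]
  RT 277: heading 0 -> 83
  -- iteration 2/3 --
  PU: pen up
  FD 20: (20,0) -> (22.437,19.851) [heading=83, move]
  RT 277: heading 83 -> 166
  -- iteration 3/3 --
  PU: pen up
  FD 20: (22.437,19.851) -> (3.031,24.689) [heading=166, move]
  RT 277: heading 166 -> 249
]
Final: pos=(3.031,24.689), heading=249, 0 segment(s) drawn
Waypoints (4 total):
(0, 0)
(20, 0)
(22.437, 19.851)
(3.031, 24.689)

Answer: (0, 0)
(20, 0)
(22.437, 19.851)
(3.031, 24.689)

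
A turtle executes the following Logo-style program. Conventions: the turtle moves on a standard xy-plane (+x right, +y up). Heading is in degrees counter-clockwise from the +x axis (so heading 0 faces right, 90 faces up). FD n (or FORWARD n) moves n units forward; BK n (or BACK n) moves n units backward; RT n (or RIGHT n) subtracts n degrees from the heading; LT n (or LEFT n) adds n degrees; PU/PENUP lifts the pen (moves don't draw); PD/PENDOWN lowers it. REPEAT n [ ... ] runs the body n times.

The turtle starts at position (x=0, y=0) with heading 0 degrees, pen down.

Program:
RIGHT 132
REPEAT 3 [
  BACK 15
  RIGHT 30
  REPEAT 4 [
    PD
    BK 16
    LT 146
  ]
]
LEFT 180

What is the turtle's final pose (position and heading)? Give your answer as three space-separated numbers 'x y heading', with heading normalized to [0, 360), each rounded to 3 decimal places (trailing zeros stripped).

Answer: 11.374 26.254 270

Derivation:
Executing turtle program step by step:
Start: pos=(0,0), heading=0, pen down
RT 132: heading 0 -> 228
REPEAT 3 [
  -- iteration 1/3 --
  BK 15: (0,0) -> (10.037,11.147) [heading=228, draw]
  RT 30: heading 228 -> 198
  REPEAT 4 [
    -- iteration 1/4 --
    PD: pen down
    BK 16: (10.037,11.147) -> (25.254,16.091) [heading=198, draw]
    LT 146: heading 198 -> 344
    -- iteration 2/4 --
    PD: pen down
    BK 16: (25.254,16.091) -> (9.874,20.502) [heading=344, draw]
    LT 146: heading 344 -> 130
    -- iteration 3/4 --
    PD: pen down
    BK 16: (9.874,20.502) -> (20.158,8.245) [heading=130, draw]
    LT 146: heading 130 -> 276
    -- iteration 4/4 --
    PD: pen down
    BK 16: (20.158,8.245) -> (18.486,24.157) [heading=276, draw]
    LT 146: heading 276 -> 62
  ]
  -- iteration 2/3 --
  BK 15: (18.486,24.157) -> (11.444,10.913) [heading=62, draw]
  RT 30: heading 62 -> 32
  REPEAT 4 [
    -- iteration 1/4 --
    PD: pen down
    BK 16: (11.444,10.913) -> (-2.125,2.434) [heading=32, draw]
    LT 146: heading 32 -> 178
    -- iteration 2/4 --
    PD: pen down
    BK 16: (-2.125,2.434) -> (13.865,1.876) [heading=178, draw]
    LT 146: heading 178 -> 324
    -- iteration 3/4 --
    PD: pen down
    BK 16: (13.865,1.876) -> (0.921,11.281) [heading=324, draw]
    LT 146: heading 324 -> 110
    -- iteration 4/4 --
    PD: pen down
    BK 16: (0.921,11.281) -> (6.393,-3.755) [heading=110, draw]
    LT 146: heading 110 -> 256
  ]
  -- iteration 3/3 --
  BK 15: (6.393,-3.755) -> (10.022,10.8) [heading=256, draw]
  RT 30: heading 256 -> 226
  REPEAT 4 [
    -- iteration 1/4 --
    PD: pen down
    BK 16: (10.022,10.8) -> (21.137,22.309) [heading=226, draw]
    LT 146: heading 226 -> 12
    -- iteration 2/4 --
    PD: pen down
    BK 16: (21.137,22.309) -> (5.486,18.983) [heading=12, draw]
    LT 146: heading 12 -> 158
    -- iteration 3/4 --
    PD: pen down
    BK 16: (5.486,18.983) -> (20.321,12.989) [heading=158, draw]
    LT 146: heading 158 -> 304
    -- iteration 4/4 --
    PD: pen down
    BK 16: (20.321,12.989) -> (11.374,26.254) [heading=304, draw]
    LT 146: heading 304 -> 90
  ]
]
LT 180: heading 90 -> 270
Final: pos=(11.374,26.254), heading=270, 15 segment(s) drawn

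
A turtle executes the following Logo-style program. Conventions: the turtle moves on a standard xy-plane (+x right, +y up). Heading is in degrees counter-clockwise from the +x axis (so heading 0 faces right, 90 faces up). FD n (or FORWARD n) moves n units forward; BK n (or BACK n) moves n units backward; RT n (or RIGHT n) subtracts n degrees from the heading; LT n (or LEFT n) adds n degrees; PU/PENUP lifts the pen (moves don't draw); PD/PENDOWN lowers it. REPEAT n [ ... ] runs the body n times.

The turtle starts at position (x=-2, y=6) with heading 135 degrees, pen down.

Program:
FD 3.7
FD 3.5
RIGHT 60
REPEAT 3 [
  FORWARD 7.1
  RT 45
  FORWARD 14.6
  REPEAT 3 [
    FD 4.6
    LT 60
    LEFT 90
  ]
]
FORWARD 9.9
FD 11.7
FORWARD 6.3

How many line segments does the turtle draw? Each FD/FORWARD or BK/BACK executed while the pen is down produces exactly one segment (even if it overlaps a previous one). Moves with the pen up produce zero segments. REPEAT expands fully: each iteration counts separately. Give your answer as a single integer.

Executing turtle program step by step:
Start: pos=(-2,6), heading=135, pen down
FD 3.7: (-2,6) -> (-4.616,8.616) [heading=135, draw]
FD 3.5: (-4.616,8.616) -> (-7.091,11.091) [heading=135, draw]
RT 60: heading 135 -> 75
REPEAT 3 [
  -- iteration 1/3 --
  FD 7.1: (-7.091,11.091) -> (-5.254,17.949) [heading=75, draw]
  RT 45: heading 75 -> 30
  FD 14.6: (-5.254,17.949) -> (7.39,25.249) [heading=30, draw]
  REPEAT 3 [
    -- iteration 1/3 --
    FD 4.6: (7.39,25.249) -> (11.374,27.549) [heading=30, draw]
    LT 60: heading 30 -> 90
    LT 90: heading 90 -> 180
    -- iteration 2/3 --
    FD 4.6: (11.374,27.549) -> (6.774,27.549) [heading=180, draw]
    LT 60: heading 180 -> 240
    LT 90: heading 240 -> 330
    -- iteration 3/3 --
    FD 4.6: (6.774,27.549) -> (10.758,25.249) [heading=330, draw]
    LT 60: heading 330 -> 30
    LT 90: heading 30 -> 120
  ]
  -- iteration 2/3 --
  FD 7.1: (10.758,25.249) -> (7.208,31.398) [heading=120, draw]
  RT 45: heading 120 -> 75
  FD 14.6: (7.208,31.398) -> (10.987,45.501) [heading=75, draw]
  REPEAT 3 [
    -- iteration 1/3 --
    FD 4.6: (10.987,45.501) -> (12.177,49.944) [heading=75, draw]
    LT 60: heading 75 -> 135
    LT 90: heading 135 -> 225
    -- iteration 2/3 --
    FD 4.6: (12.177,49.944) -> (8.924,46.691) [heading=225, draw]
    LT 60: heading 225 -> 285
    LT 90: heading 285 -> 15
    -- iteration 3/3 --
    FD 4.6: (8.924,46.691) -> (13.368,47.882) [heading=15, draw]
    LT 60: heading 15 -> 75
    LT 90: heading 75 -> 165
  ]
  -- iteration 3/3 --
  FD 7.1: (13.368,47.882) -> (6.51,49.719) [heading=165, draw]
  RT 45: heading 165 -> 120
  FD 14.6: (6.51,49.719) -> (-0.79,62.363) [heading=120, draw]
  REPEAT 3 [
    -- iteration 1/3 --
    FD 4.6: (-0.79,62.363) -> (-3.09,66.347) [heading=120, draw]
    LT 60: heading 120 -> 180
    LT 90: heading 180 -> 270
    -- iteration 2/3 --
    FD 4.6: (-3.09,66.347) -> (-3.09,61.747) [heading=270, draw]
    LT 60: heading 270 -> 330
    LT 90: heading 330 -> 60
    -- iteration 3/3 --
    FD 4.6: (-3.09,61.747) -> (-0.79,65.731) [heading=60, draw]
    LT 60: heading 60 -> 120
    LT 90: heading 120 -> 210
  ]
]
FD 9.9: (-0.79,65.731) -> (-9.364,60.781) [heading=210, draw]
FD 11.7: (-9.364,60.781) -> (-19.496,54.931) [heading=210, draw]
FD 6.3: (-19.496,54.931) -> (-24.952,51.781) [heading=210, draw]
Final: pos=(-24.952,51.781), heading=210, 20 segment(s) drawn
Segments drawn: 20

Answer: 20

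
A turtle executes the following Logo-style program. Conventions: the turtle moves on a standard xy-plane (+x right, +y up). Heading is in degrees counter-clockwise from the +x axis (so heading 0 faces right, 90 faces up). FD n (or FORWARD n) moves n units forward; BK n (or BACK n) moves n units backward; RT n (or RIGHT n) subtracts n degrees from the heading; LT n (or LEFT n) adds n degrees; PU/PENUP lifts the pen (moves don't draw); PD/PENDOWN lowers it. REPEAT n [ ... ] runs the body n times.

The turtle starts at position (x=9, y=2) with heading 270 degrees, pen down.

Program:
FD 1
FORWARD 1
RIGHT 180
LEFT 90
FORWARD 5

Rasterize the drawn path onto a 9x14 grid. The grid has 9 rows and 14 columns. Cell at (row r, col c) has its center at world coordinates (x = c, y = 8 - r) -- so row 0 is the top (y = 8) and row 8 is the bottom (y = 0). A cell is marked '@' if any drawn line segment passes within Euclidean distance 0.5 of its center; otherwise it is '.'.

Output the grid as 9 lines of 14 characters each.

Answer: ..............
..............
..............
..............
..............
..............
.........@....
.........@....
....@@@@@@....

Derivation:
Segment 0: (9,2) -> (9,1)
Segment 1: (9,1) -> (9,0)
Segment 2: (9,0) -> (4,0)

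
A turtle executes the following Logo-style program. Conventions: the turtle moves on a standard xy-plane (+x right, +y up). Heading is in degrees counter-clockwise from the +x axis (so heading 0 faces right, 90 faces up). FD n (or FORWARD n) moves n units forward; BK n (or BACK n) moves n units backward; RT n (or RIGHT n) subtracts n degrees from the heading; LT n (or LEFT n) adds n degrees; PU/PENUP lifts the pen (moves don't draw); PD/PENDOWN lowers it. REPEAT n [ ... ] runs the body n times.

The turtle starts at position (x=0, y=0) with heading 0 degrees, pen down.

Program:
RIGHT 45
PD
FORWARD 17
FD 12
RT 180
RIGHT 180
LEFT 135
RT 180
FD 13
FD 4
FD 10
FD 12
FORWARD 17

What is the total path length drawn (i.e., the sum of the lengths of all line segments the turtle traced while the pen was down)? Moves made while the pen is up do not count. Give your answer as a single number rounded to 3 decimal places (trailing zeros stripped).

Answer: 85

Derivation:
Executing turtle program step by step:
Start: pos=(0,0), heading=0, pen down
RT 45: heading 0 -> 315
PD: pen down
FD 17: (0,0) -> (12.021,-12.021) [heading=315, draw]
FD 12: (12.021,-12.021) -> (20.506,-20.506) [heading=315, draw]
RT 180: heading 315 -> 135
RT 180: heading 135 -> 315
LT 135: heading 315 -> 90
RT 180: heading 90 -> 270
FD 13: (20.506,-20.506) -> (20.506,-33.506) [heading=270, draw]
FD 4: (20.506,-33.506) -> (20.506,-37.506) [heading=270, draw]
FD 10: (20.506,-37.506) -> (20.506,-47.506) [heading=270, draw]
FD 12: (20.506,-47.506) -> (20.506,-59.506) [heading=270, draw]
FD 17: (20.506,-59.506) -> (20.506,-76.506) [heading=270, draw]
Final: pos=(20.506,-76.506), heading=270, 7 segment(s) drawn

Segment lengths:
  seg 1: (0,0) -> (12.021,-12.021), length = 17
  seg 2: (12.021,-12.021) -> (20.506,-20.506), length = 12
  seg 3: (20.506,-20.506) -> (20.506,-33.506), length = 13
  seg 4: (20.506,-33.506) -> (20.506,-37.506), length = 4
  seg 5: (20.506,-37.506) -> (20.506,-47.506), length = 10
  seg 6: (20.506,-47.506) -> (20.506,-59.506), length = 12
  seg 7: (20.506,-59.506) -> (20.506,-76.506), length = 17
Total = 85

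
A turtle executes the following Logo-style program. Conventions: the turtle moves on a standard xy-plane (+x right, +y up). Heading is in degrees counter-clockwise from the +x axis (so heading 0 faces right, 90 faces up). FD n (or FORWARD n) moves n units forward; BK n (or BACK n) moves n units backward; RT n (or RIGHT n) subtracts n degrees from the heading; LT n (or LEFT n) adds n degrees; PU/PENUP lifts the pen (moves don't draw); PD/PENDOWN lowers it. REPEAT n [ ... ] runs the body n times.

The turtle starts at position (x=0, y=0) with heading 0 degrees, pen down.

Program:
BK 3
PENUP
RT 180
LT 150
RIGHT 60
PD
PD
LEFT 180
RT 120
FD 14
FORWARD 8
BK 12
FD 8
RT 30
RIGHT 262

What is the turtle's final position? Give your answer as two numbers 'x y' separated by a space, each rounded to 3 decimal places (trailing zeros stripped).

Answer: 12.588 -9

Derivation:
Executing turtle program step by step:
Start: pos=(0,0), heading=0, pen down
BK 3: (0,0) -> (-3,0) [heading=0, draw]
PU: pen up
RT 180: heading 0 -> 180
LT 150: heading 180 -> 330
RT 60: heading 330 -> 270
PD: pen down
PD: pen down
LT 180: heading 270 -> 90
RT 120: heading 90 -> 330
FD 14: (-3,0) -> (9.124,-7) [heading=330, draw]
FD 8: (9.124,-7) -> (16.053,-11) [heading=330, draw]
BK 12: (16.053,-11) -> (5.66,-5) [heading=330, draw]
FD 8: (5.66,-5) -> (12.588,-9) [heading=330, draw]
RT 30: heading 330 -> 300
RT 262: heading 300 -> 38
Final: pos=(12.588,-9), heading=38, 5 segment(s) drawn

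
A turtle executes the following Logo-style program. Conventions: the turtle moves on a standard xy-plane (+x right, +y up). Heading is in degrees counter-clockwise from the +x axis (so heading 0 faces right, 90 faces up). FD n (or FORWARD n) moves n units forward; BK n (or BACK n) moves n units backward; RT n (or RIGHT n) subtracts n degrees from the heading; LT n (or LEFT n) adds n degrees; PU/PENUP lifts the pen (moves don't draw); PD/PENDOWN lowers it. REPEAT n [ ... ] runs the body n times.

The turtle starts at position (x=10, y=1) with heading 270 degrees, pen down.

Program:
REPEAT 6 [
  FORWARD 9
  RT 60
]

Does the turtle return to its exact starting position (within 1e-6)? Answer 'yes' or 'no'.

Answer: yes

Derivation:
Executing turtle program step by step:
Start: pos=(10,1), heading=270, pen down
REPEAT 6 [
  -- iteration 1/6 --
  FD 9: (10,1) -> (10,-8) [heading=270, draw]
  RT 60: heading 270 -> 210
  -- iteration 2/6 --
  FD 9: (10,-8) -> (2.206,-12.5) [heading=210, draw]
  RT 60: heading 210 -> 150
  -- iteration 3/6 --
  FD 9: (2.206,-12.5) -> (-5.588,-8) [heading=150, draw]
  RT 60: heading 150 -> 90
  -- iteration 4/6 --
  FD 9: (-5.588,-8) -> (-5.588,1) [heading=90, draw]
  RT 60: heading 90 -> 30
  -- iteration 5/6 --
  FD 9: (-5.588,1) -> (2.206,5.5) [heading=30, draw]
  RT 60: heading 30 -> 330
  -- iteration 6/6 --
  FD 9: (2.206,5.5) -> (10,1) [heading=330, draw]
  RT 60: heading 330 -> 270
]
Final: pos=(10,1), heading=270, 6 segment(s) drawn

Start position: (10, 1)
Final position: (10, 1)
Distance = 0; < 1e-6 -> CLOSED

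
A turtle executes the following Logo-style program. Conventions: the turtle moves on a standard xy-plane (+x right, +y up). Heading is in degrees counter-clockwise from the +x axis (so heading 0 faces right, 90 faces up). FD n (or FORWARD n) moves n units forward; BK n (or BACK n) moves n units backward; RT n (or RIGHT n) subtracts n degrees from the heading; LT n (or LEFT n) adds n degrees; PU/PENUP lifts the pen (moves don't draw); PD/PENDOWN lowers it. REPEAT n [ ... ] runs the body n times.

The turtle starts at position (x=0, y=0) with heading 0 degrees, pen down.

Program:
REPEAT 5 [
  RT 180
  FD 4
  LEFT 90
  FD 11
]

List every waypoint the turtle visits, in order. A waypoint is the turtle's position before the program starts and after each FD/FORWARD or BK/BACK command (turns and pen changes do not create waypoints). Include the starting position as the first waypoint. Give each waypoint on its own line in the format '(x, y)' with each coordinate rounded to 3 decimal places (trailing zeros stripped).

Answer: (0, 0)
(-4, 0)
(-4, -11)
(-4, -7)
(-15, -7)
(-11, -7)
(-11, 4)
(-11, 0)
(0, 0)
(-4, 0)
(-4, -11)

Derivation:
Executing turtle program step by step:
Start: pos=(0,0), heading=0, pen down
REPEAT 5 [
  -- iteration 1/5 --
  RT 180: heading 0 -> 180
  FD 4: (0,0) -> (-4,0) [heading=180, draw]
  LT 90: heading 180 -> 270
  FD 11: (-4,0) -> (-4,-11) [heading=270, draw]
  -- iteration 2/5 --
  RT 180: heading 270 -> 90
  FD 4: (-4,-11) -> (-4,-7) [heading=90, draw]
  LT 90: heading 90 -> 180
  FD 11: (-4,-7) -> (-15,-7) [heading=180, draw]
  -- iteration 3/5 --
  RT 180: heading 180 -> 0
  FD 4: (-15,-7) -> (-11,-7) [heading=0, draw]
  LT 90: heading 0 -> 90
  FD 11: (-11,-7) -> (-11,4) [heading=90, draw]
  -- iteration 4/5 --
  RT 180: heading 90 -> 270
  FD 4: (-11,4) -> (-11,0) [heading=270, draw]
  LT 90: heading 270 -> 0
  FD 11: (-11,0) -> (0,0) [heading=0, draw]
  -- iteration 5/5 --
  RT 180: heading 0 -> 180
  FD 4: (0,0) -> (-4,0) [heading=180, draw]
  LT 90: heading 180 -> 270
  FD 11: (-4,0) -> (-4,-11) [heading=270, draw]
]
Final: pos=(-4,-11), heading=270, 10 segment(s) drawn
Waypoints (11 total):
(0, 0)
(-4, 0)
(-4, -11)
(-4, -7)
(-15, -7)
(-11, -7)
(-11, 4)
(-11, 0)
(0, 0)
(-4, 0)
(-4, -11)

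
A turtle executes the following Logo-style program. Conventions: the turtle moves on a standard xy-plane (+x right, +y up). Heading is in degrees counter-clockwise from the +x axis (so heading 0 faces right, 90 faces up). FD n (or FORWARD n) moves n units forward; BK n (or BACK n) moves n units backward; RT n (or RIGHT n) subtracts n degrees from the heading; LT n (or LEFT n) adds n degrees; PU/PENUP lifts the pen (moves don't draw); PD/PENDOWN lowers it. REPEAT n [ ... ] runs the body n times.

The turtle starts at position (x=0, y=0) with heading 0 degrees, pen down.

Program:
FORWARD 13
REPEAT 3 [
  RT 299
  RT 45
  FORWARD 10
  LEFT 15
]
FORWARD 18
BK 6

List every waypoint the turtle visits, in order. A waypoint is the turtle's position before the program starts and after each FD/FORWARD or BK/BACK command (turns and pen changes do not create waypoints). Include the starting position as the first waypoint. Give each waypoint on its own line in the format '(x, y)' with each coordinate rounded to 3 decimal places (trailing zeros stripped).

Executing turtle program step by step:
Start: pos=(0,0), heading=0, pen down
FD 13: (0,0) -> (13,0) [heading=0, draw]
REPEAT 3 [
  -- iteration 1/3 --
  RT 299: heading 0 -> 61
  RT 45: heading 61 -> 16
  FD 10: (13,0) -> (22.613,2.756) [heading=16, draw]
  LT 15: heading 16 -> 31
  -- iteration 2/3 --
  RT 299: heading 31 -> 92
  RT 45: heading 92 -> 47
  FD 10: (22.613,2.756) -> (29.433,10.07) [heading=47, draw]
  LT 15: heading 47 -> 62
  -- iteration 3/3 --
  RT 299: heading 62 -> 123
  RT 45: heading 123 -> 78
  FD 10: (29.433,10.07) -> (31.512,19.851) [heading=78, draw]
  LT 15: heading 78 -> 93
]
FD 18: (31.512,19.851) -> (30.57,37.827) [heading=93, draw]
BK 6: (30.57,37.827) -> (30.884,31.835) [heading=93, draw]
Final: pos=(30.884,31.835), heading=93, 6 segment(s) drawn
Waypoints (7 total):
(0, 0)
(13, 0)
(22.613, 2.756)
(29.433, 10.07)
(31.512, 19.851)
(30.57, 37.827)
(30.884, 31.835)

Answer: (0, 0)
(13, 0)
(22.613, 2.756)
(29.433, 10.07)
(31.512, 19.851)
(30.57, 37.827)
(30.884, 31.835)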